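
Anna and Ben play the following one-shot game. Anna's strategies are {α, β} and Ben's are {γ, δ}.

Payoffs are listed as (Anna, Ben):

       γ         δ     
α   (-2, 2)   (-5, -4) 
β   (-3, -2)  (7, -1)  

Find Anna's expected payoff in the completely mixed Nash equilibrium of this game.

-29/13

First find y, the probability Ben plays γ, from Anna's indifference between α and β: −2y − 5(1−y) = −3y + 7(1−y), giving y = 12/13.
Since Anna is indifferent in equilibrium, Anna's expected payoff equals the payoff from either row against (12/13, 1/13). Using α: −2(12/13) − 5(1/13) = -29/13.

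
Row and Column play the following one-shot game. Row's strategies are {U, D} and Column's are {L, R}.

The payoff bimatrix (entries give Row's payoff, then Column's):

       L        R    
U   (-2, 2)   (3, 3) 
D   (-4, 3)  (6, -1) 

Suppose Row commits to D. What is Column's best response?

L

Against D, Column earns 3 from L and -1 from R.
So L is the best response.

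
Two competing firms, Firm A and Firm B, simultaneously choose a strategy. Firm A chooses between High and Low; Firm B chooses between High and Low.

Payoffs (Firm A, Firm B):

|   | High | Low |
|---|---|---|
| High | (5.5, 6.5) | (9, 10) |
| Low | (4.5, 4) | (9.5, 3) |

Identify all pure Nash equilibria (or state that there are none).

none

(High, High): Firm B prefers Low (10 > 6.5) — not an equilibrium.
(High, Low): Firm A prefers Low (9.5 > 9) — not an equilibrium.
(Low, High): Firm A prefers High (5.5 > 4.5) — not an equilibrium.
(Low, Low): Firm B prefers High (4 > 3) — not an equilibrium.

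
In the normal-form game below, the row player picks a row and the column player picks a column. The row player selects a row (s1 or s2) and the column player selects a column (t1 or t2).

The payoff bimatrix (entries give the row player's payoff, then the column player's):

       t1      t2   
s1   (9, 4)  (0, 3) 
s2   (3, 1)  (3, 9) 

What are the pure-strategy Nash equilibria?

(s1, t1): the row player gets 9 ≥ 3 from s2, and the column player gets 4 ≥ 3 from t2 — Nash equilibrium.
(s1, t2): the row player prefers s2 (3 > 0); the column player prefers t1 (4 > 3) — not an equilibrium.
(s2, t1): the row player prefers s1 (9 > 3); the column player prefers t2 (9 > 1) — not an equilibrium.
(s2, t2): the row player gets 3 ≥ 0 from s1, and the column player gets 9 ≥ 1 from t1 — Nash equilibrium.

(s1, t1) and (s2, t2)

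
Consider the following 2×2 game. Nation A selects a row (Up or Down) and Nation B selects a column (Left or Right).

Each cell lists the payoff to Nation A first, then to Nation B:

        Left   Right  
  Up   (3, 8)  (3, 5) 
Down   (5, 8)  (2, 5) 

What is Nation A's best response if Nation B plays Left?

Against Left, Nation A earns 3 from Up and 5 from Down.
So Down is the best response.

Down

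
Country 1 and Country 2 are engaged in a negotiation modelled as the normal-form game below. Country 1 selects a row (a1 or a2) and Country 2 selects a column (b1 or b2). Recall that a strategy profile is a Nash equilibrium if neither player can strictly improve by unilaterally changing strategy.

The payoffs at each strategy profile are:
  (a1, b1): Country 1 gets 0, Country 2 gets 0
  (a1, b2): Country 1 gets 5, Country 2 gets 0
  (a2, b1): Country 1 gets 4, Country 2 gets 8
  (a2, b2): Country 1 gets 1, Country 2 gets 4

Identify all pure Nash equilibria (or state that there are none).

(a1, b1): Country 1 prefers a2 (4 > 0) — not an equilibrium.
(a1, b2): Country 1 gets 5 ≥ 1 from a2, and Country 2 gets 0 ≥ 0 from b1 — Nash equilibrium.
(a2, b1): Country 1 gets 4 ≥ 0 from a1, and Country 2 gets 8 ≥ 4 from b2 — Nash equilibrium.
(a2, b2): Country 1 prefers a1 (5 > 1); Country 2 prefers b1 (8 > 4) — not an equilibrium.

(a1, b2) and (a2, b1)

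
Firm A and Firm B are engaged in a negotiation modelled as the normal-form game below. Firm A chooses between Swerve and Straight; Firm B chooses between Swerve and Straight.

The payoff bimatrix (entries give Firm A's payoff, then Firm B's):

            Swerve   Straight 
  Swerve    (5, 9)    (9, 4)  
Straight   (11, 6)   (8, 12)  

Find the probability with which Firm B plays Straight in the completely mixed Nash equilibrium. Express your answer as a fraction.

6/7

Let c be the probability that Firm B plays Swerve. In a completely mixed equilibrium, Firm A must be indifferent between Swerve and Straight.
Firm A's expected payoff from Swerve is 5c + 9(1−c); from Straight it is 11c + 8(1−c).
Setting these equal: −4c + 9 = 3c + 8, so c = 1/7.
Therefore Firm B plays Straight with probability 1 − 1/7 = 6/7.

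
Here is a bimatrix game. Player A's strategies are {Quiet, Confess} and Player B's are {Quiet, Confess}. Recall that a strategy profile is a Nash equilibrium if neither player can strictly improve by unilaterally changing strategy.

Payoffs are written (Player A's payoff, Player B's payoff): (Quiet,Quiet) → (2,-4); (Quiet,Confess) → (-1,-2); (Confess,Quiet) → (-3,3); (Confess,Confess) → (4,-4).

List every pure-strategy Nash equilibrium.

(Quiet, Quiet): Player B prefers Confess (-2 > -4) — not an equilibrium.
(Quiet, Confess): Player A prefers Confess (4 > -1) — not an equilibrium.
(Confess, Quiet): Player A prefers Quiet (2 > -3) — not an equilibrium.
(Confess, Confess): Player B prefers Quiet (3 > -4) — not an equilibrium.

none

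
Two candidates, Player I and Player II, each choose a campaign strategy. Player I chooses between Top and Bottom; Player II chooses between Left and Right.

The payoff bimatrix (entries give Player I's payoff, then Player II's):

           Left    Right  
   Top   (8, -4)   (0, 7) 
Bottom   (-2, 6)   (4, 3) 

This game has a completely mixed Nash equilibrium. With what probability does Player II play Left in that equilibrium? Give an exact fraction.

2/7

Let y be the probability that Player II plays Left. In a completely mixed equilibrium, Player I must be indifferent between Top and Bottom.
Player I's expected payoff from Top is 8y; from Bottom it is −2y + 4(1−y).
Setting these equal: 8y = −6y + 4, so y = 2/7.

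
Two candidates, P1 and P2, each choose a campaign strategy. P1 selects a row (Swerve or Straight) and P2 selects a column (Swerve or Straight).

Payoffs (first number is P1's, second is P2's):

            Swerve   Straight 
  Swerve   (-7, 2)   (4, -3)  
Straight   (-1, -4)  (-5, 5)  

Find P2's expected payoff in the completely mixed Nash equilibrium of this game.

First find p, the probability P1 plays Swerve, from P2's indifference between Swerve and Straight: 2p − 4(1−p) = −3p + 5(1−p), giving p = 9/14.
Since P2 is indifferent in equilibrium, P2's expected payoff equals the payoff from either column against (9/14, 5/14). Using Swerve: 2(9/14) − 4(5/14) = -1/7.

-1/7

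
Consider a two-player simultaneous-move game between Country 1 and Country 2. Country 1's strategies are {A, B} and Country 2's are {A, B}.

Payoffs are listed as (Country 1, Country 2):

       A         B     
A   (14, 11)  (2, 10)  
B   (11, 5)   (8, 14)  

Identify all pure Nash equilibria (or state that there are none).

(A, A): Country 1 gets 14 ≥ 11 from B, and Country 2 gets 11 ≥ 10 from B — Nash equilibrium.
(A, B): Country 1 prefers B (8 > 2); Country 2 prefers A (11 > 10) — not an equilibrium.
(B, A): Country 1 prefers A (14 > 11); Country 2 prefers B (14 > 5) — not an equilibrium.
(B, B): Country 1 gets 8 ≥ 2 from A, and Country 2 gets 14 ≥ 5 from A — Nash equilibrium.

(A, A) and (B, B)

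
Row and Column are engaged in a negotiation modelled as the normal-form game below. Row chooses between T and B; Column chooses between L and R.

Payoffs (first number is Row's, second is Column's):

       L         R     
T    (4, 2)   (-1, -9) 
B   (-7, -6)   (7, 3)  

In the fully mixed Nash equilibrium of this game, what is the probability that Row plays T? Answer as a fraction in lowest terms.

Let p be the probability that Row plays T. In a completely mixed equilibrium, Column must be indifferent between L and R.
Column's expected payoff from L is 2p − 6(1−p); from R it is −9p + 3(1−p).
Setting these equal: 8p − 6 = −12p + 3, so p = 9/20.

9/20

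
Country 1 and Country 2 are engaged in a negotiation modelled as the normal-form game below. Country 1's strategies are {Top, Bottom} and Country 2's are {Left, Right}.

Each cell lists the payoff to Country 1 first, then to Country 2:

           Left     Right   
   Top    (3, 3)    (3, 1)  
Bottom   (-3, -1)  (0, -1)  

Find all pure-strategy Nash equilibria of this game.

(Top, Left): Country 1 gets 3 ≥ -3 from Bottom, and Country 2 gets 3 ≥ 1 from Right — Nash equilibrium.
(Top, Right): Country 2 prefers Left (3 > 1) — not an equilibrium.
(Bottom, Left): Country 1 prefers Top (3 > -3) — not an equilibrium.
(Bottom, Right): Country 1 prefers Top (3 > 0) — not an equilibrium.

(Top, Left)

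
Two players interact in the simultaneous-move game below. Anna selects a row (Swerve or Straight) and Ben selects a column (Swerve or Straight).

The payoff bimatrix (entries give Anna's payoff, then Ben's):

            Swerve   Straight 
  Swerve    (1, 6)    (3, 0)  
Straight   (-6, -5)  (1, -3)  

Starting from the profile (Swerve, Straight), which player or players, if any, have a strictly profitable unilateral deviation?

Anna at (Swerve, Straight) earns 3; deviating to Straight yields 1 — not better.
Ben earns 0; deviating to Swerve yields 6 — a strict improvement.
Only Ben has a strictly profitable deviation.

Ben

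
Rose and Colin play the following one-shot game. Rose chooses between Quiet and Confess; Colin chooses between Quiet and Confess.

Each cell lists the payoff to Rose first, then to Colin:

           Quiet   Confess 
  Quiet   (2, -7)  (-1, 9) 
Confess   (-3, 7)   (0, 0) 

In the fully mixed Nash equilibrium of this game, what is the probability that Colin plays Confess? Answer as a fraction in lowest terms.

5/6

Let y be the probability that Colin plays Quiet. In a completely mixed equilibrium, Rose must be indifferent between Quiet and Confess.
Rose's expected payoff from Quiet is 2y − (1−y); from Confess it is −3y.
Setting these equal: 3y − 1 = −3y, so y = 1/6.
Therefore Colin plays Confess with probability 1 − 1/6 = 5/6.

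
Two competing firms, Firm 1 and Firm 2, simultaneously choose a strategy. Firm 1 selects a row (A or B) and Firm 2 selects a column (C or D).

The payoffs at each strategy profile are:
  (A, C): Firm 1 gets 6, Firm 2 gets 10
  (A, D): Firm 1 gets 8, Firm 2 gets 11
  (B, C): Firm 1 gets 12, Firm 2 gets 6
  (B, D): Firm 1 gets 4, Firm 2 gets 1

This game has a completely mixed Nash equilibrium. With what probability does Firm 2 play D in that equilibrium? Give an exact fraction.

3/5

Let c be the probability that Firm 2 plays C. In a completely mixed equilibrium, Firm 1 must be indifferent between A and B.
Firm 1's expected payoff from A is 6c + 8(1−c); from B it is 12c + 4(1−c).
Setting these equal: −2c + 8 = 8c + 4, so c = 2/5.
Therefore Firm 2 plays D with probability 1 − 2/5 = 3/5.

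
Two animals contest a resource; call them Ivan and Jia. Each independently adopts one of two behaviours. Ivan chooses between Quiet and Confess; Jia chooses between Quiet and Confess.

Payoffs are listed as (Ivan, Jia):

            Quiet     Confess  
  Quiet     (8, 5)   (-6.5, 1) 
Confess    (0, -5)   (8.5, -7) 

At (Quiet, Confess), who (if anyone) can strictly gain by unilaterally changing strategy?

Ivan at (Quiet, Confess) earns -6.5; deviating to Confess yields 8.5 — a strict improvement.
Jia earns 1; deviating to Quiet yields 5 — a strict improvement.
Both Ivan and Jia have strictly profitable deviations.

Both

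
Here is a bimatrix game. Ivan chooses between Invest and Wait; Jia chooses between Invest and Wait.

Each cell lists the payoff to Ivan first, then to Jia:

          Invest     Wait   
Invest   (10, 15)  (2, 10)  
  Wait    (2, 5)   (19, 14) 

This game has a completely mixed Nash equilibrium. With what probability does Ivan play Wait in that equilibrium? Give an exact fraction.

5/14

Let p be the probability that Ivan plays Invest. In a completely mixed equilibrium, Jia must be indifferent between Invest and Wait.
Jia's expected payoff from Invest is 15p + 5(1−p); from Wait it is 10p + 14(1−p).
Setting these equal: 10p + 5 = −4p + 14, so p = 9/14.
Therefore Ivan plays Wait with probability 1 − 9/14 = 5/14.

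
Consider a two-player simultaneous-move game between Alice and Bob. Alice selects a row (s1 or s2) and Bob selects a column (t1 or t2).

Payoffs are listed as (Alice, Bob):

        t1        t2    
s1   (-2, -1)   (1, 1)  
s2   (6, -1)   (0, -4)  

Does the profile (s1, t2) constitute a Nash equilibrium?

At (s1, t2), Alice earns 1; switching to s2 would give 0, so Alice has no profitable deviation.
Bob earns 1; switching to t1 would give -1, so Bob has no profitable deviation.
Neither player can gain by a unilateral deviation, so this profile is a Nash equilibrium.

Yes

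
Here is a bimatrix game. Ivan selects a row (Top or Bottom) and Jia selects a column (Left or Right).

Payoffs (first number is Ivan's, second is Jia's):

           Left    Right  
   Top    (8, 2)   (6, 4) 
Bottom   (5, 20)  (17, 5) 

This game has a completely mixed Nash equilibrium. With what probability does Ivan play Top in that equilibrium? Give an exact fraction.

15/17

Let x be the probability that Ivan plays Top. In a completely mixed equilibrium, Jia must be indifferent between Left and Right.
Jia's expected payoff from Left is 2x + 20(1−x); from Right it is 4x + 5(1−x).
Setting these equal: −18x + 20 = −x + 5, so x = 15/17.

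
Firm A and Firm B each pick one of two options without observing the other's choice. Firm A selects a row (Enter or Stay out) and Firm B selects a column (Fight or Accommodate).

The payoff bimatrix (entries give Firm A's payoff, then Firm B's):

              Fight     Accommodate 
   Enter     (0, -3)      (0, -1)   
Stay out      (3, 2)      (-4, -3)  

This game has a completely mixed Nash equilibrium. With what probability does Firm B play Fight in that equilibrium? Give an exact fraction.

Let c be the probability that Firm B plays Fight. In a completely mixed equilibrium, Firm A must be indifferent between Enter and Stay out.
Firm A's expected payoff from Enter is 0; from Stay out it is 3c − 4(1−c).
Setting these equal: 0 = 7c − 4, so c = 4/7.

4/7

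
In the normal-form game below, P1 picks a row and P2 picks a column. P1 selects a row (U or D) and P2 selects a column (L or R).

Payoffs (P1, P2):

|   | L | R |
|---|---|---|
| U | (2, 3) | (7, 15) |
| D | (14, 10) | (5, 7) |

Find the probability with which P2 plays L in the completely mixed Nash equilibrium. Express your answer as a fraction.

1/7

Let y be the probability that P2 plays L. In a completely mixed equilibrium, P1 must be indifferent between U and D.
P1's expected payoff from U is 2y + 7(1−y); from D it is 14y + 5(1−y).
Setting these equal: −5y + 7 = 9y + 5, so y = 1/7.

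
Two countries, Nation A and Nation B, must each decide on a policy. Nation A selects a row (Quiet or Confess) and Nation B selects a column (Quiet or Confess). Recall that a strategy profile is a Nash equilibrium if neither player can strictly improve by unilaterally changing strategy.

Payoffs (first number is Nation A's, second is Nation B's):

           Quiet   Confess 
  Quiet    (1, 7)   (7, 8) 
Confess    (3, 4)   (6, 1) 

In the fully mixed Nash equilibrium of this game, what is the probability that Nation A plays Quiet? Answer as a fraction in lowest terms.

Let r be the probability that Nation A plays Quiet. In a completely mixed equilibrium, Nation B must be indifferent between Quiet and Confess.
Nation B's expected payoff from Quiet is 7r + 4(1−r); from Confess it is 8r + (1−r).
Setting these equal: 3r + 4 = 7r + 1, so r = 3/4.

3/4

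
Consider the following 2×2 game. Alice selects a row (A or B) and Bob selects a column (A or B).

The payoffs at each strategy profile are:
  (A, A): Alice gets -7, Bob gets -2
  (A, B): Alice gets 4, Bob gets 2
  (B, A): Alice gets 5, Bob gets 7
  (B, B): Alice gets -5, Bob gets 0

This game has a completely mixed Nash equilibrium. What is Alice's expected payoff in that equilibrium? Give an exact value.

-5/7

First find y, the probability Bob plays A, from Alice's indifference between A and B: −7y + 4(1−y) = 5y − 5(1−y), giving y = 3/7.
Since Alice is indifferent in equilibrium, Alice's expected payoff equals the payoff from either row against (3/7, 4/7). Using A: −7(3/7) + 4(4/7) = -5/7.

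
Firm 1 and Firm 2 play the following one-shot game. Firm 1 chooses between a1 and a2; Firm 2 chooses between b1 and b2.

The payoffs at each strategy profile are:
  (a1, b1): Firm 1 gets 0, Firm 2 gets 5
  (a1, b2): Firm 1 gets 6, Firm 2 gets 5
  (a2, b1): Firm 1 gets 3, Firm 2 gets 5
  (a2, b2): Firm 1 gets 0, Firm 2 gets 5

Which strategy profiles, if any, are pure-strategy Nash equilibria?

(a1, b1): Firm 1 prefers a2 (3 > 0) — not an equilibrium.
(a1, b2): Firm 1 gets 6 ≥ 0 from a2, and Firm 2 gets 5 ≥ 5 from b1 — Nash equilibrium.
(a2, b1): Firm 1 gets 3 ≥ 0 from a1, and Firm 2 gets 5 ≥ 5 from b2 — Nash equilibrium.
(a2, b2): Firm 1 prefers a1 (6 > 0) — not an equilibrium.

(a1, b2) and (a2, b1)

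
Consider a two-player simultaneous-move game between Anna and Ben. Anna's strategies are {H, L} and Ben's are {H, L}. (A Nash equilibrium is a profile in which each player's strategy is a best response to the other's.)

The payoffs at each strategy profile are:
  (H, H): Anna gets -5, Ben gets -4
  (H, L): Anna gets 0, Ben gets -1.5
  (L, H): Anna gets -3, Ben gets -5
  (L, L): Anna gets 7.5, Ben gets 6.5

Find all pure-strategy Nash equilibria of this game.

(H, H): Anna prefers L (-3 > -5); Ben prefers L (-1.5 > -4) — not an equilibrium.
(H, L): Anna prefers L (7.5 > 0) — not an equilibrium.
(L, H): Ben prefers L (6.5 > -5) — not an equilibrium.
(L, L): Anna gets 7.5 ≥ 0 from H, and Ben gets 6.5 ≥ -5 from H — Nash equilibrium.

(L, L)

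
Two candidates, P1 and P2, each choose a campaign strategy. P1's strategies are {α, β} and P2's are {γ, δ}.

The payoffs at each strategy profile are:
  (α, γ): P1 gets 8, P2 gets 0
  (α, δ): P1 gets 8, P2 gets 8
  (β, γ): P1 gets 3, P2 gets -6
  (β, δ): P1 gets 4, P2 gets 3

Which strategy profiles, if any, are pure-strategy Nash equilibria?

(α, δ)

(α, γ): P2 prefers δ (8 > 0) — not an equilibrium.
(α, δ): P1 gets 8 ≥ 4 from β, and P2 gets 8 ≥ 0 from γ — Nash equilibrium.
(β, γ): P1 prefers α (8 > 3); P2 prefers δ (3 > -6) — not an equilibrium.
(β, δ): P1 prefers α (8 > 4) — not an equilibrium.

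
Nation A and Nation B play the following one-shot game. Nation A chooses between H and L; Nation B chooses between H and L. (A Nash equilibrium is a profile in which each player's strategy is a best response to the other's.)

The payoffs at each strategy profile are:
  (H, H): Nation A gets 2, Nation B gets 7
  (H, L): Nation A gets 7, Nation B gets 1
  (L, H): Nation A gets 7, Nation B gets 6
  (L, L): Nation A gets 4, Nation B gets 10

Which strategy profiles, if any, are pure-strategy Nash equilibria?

(H, H): Nation A prefers L (7 > 2) — not an equilibrium.
(H, L): Nation B prefers H (7 > 1) — not an equilibrium.
(L, H): Nation B prefers L (10 > 6) — not an equilibrium.
(L, L): Nation A prefers H (7 > 4) — not an equilibrium.

none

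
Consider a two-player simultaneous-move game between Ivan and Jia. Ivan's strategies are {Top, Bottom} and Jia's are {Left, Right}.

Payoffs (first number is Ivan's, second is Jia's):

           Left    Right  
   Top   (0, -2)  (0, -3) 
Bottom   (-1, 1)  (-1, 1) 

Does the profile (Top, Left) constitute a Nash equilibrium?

Yes

At (Top, Left), Ivan earns 0; switching to Bottom would give -1, so Ivan has no profitable deviation.
Jia earns -2; switching to Right would give -3, so Jia has no profitable deviation.
Neither player can gain by a unilateral deviation, so this profile is a Nash equilibrium.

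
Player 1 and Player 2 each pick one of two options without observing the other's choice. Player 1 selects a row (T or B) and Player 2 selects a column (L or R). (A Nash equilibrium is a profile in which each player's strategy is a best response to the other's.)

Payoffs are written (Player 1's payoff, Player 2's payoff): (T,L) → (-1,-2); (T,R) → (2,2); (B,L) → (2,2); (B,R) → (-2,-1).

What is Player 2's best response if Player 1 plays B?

Against B, Player 2 earns 2 from L and -1 from R.
So L is the best response.

L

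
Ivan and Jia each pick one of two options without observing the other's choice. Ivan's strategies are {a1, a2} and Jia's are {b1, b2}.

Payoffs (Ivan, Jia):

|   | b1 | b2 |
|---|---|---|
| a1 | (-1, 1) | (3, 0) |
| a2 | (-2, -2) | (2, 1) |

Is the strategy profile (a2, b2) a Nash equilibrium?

At (a2, b2), Ivan earns 2; switching to a1 would give 3, so Ivan would deviate.
Jia earns 1; switching to b1 would give -2, so Jia has no profitable deviation.
Since at least one player can profitably deviate, this is not a Nash equilibrium.

No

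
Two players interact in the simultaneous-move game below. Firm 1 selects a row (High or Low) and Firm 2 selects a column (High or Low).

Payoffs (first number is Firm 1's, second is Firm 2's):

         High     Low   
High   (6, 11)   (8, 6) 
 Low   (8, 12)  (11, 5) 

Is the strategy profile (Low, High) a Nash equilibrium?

Yes

At (Low, High), Firm 1 earns 8; switching to High would give 6, so Firm 1 has no profitable deviation.
Firm 2 earns 12; switching to Low would give 5, so Firm 2 has no profitable deviation.
Neither player can gain by a unilateral deviation, so this profile is a Nash equilibrium.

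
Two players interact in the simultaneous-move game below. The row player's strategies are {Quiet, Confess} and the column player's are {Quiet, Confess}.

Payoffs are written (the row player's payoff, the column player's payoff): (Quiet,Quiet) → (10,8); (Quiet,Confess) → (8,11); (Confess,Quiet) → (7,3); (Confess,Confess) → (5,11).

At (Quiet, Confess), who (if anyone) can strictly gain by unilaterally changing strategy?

Neither

The row player at (Quiet, Confess) earns 8; deviating to Confess yields 5 — not better.
The column player earns 11; deviating to Quiet yields 8 — not better.
Neither player can strictly improve; the profile is a Nash equilibrium.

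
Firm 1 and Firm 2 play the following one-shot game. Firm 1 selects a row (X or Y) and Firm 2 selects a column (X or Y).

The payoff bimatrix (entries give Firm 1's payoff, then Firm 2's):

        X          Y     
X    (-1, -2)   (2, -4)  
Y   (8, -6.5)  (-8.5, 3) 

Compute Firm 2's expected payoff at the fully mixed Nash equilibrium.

-64/23

First find x, the probability Firm 1 plays X, from Firm 2's indifference between X and Y: −2x − 6.5(1−x) = −4x + 3(1−x), giving x = 19/23.
Since Firm 2 is indifferent in equilibrium, Firm 2's expected payoff equals the payoff from either column against (19/23, 4/23). Using X: −2(19/23) − 6.5(4/23) = -64/23.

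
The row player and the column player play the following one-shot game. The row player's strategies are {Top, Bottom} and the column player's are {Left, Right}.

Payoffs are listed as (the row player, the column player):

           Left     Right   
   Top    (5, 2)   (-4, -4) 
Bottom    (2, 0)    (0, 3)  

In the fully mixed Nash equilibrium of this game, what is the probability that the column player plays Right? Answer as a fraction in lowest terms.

Let c be the probability that the column player plays Left. In a completely mixed equilibrium, the row player must be indifferent between Top and Bottom.
The row player's expected payoff from Top is 5c − 4(1−c); from Bottom it is 2c.
Setting these equal: 9c − 4 = 2c, so c = 4/7.
Therefore the column player plays Right with probability 1 − 4/7 = 3/7.

3/7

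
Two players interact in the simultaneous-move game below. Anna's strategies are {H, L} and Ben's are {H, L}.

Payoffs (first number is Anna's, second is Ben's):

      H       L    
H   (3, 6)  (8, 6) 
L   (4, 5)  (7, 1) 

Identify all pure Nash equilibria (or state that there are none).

(H, L) and (L, H)

(H, H): Anna prefers L (4 > 3) — not an equilibrium.
(H, L): Anna gets 8 ≥ 7 from L, and Ben gets 6 ≥ 6 from H — Nash equilibrium.
(L, H): Anna gets 4 ≥ 3 from H, and Ben gets 5 ≥ 1 from L — Nash equilibrium.
(L, L): Anna prefers H (8 > 7); Ben prefers H (5 > 1) — not an equilibrium.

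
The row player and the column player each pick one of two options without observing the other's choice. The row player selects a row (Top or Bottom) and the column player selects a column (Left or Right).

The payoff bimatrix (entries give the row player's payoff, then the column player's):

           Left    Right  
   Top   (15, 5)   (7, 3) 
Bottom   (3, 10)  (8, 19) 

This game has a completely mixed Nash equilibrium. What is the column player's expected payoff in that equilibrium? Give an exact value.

65/11

First find p, the probability the row player plays Top, from the column player's indifference between Left and Right: 5p + 10(1−p) = 3p + 19(1−p), giving p = 9/11.
Since the column player is indifferent in equilibrium, the column player's expected payoff equals the payoff from either column against (9/11, 2/11). Using Left: 5(9/11) + 10(2/11) = 65/11.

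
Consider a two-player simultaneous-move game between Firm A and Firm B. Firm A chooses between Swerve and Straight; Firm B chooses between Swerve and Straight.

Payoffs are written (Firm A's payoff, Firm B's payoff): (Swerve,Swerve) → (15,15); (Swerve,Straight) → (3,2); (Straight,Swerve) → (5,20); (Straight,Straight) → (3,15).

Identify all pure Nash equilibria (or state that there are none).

(Swerve, Swerve)

(Swerve, Swerve): Firm A gets 15 ≥ 5 from Straight, and Firm B gets 15 ≥ 2 from Straight — Nash equilibrium.
(Swerve, Straight): Firm B prefers Swerve (15 > 2) — not an equilibrium.
(Straight, Swerve): Firm A prefers Swerve (15 > 5) — not an equilibrium.
(Straight, Straight): Firm B prefers Swerve (20 > 15) — not an equilibrium.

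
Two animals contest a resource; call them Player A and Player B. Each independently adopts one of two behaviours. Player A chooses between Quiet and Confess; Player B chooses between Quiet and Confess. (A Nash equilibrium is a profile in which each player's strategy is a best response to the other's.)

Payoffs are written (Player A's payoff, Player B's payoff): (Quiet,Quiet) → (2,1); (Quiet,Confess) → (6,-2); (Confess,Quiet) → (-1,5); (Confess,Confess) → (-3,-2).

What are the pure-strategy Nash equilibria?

(Quiet, Quiet)

(Quiet, Quiet): Player A gets 2 ≥ -1 from Confess, and Player B gets 1 ≥ -2 from Confess — Nash equilibrium.
(Quiet, Confess): Player B prefers Quiet (1 > -2) — not an equilibrium.
(Confess, Quiet): Player A prefers Quiet (2 > -1) — not an equilibrium.
(Confess, Confess): Player A prefers Quiet (6 > -3); Player B prefers Quiet (5 > -2) — not an equilibrium.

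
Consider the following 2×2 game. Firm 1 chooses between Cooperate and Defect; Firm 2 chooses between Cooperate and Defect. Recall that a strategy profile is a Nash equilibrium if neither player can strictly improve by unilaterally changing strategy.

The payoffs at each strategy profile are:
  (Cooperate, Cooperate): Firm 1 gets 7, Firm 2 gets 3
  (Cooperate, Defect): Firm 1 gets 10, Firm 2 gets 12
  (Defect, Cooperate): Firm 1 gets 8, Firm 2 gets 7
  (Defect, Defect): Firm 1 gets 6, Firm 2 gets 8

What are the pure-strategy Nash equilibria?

(Cooperate, Cooperate): Firm 1 prefers Defect (8 > 7); Firm 2 prefers Defect (12 > 3) — not an equilibrium.
(Cooperate, Defect): Firm 1 gets 10 ≥ 6 from Defect, and Firm 2 gets 12 ≥ 3 from Cooperate — Nash equilibrium.
(Defect, Cooperate): Firm 2 prefers Defect (8 > 7) — not an equilibrium.
(Defect, Defect): Firm 1 prefers Cooperate (10 > 6) — not an equilibrium.

(Cooperate, Defect)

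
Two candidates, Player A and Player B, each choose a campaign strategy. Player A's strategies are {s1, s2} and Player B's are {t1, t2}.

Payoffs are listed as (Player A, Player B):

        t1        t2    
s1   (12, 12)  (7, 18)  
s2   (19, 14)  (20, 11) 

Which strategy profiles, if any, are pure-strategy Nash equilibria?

(s1, t1): Player A prefers s2 (19 > 12); Player B prefers t2 (18 > 12) — not an equilibrium.
(s1, t2): Player A prefers s2 (20 > 7) — not an equilibrium.
(s2, t1): Player A gets 19 ≥ 12 from s1, and Player B gets 14 ≥ 11 from t2 — Nash equilibrium.
(s2, t2): Player B prefers t1 (14 > 11) — not an equilibrium.

(s2, t1)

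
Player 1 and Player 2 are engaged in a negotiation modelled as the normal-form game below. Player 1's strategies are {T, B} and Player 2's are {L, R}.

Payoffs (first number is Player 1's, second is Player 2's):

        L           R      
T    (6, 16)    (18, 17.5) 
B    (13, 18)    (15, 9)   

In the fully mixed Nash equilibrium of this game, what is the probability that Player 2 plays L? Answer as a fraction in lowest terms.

Let y be the probability that Player 2 plays L. In a completely mixed equilibrium, Player 1 must be indifferent between T and B.
Player 1's expected payoff from T is 6y + 18(1−y); from B it is 13y + 15(1−y).
Setting these equal: −12y + 18 = −2y + 15, so y = 3/10.

3/10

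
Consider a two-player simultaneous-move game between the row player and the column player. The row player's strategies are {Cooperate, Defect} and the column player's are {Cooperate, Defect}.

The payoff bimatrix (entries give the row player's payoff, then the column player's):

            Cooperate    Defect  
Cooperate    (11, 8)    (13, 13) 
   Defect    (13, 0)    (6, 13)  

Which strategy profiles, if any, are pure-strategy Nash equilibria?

(Cooperate, Defect)

(Cooperate, Cooperate): the row player prefers Defect (13 > 11); the column player prefers Defect (13 > 8) — not an equilibrium.
(Cooperate, Defect): the row player gets 13 ≥ 6 from Defect, and the column player gets 13 ≥ 8 from Cooperate — Nash equilibrium.
(Defect, Cooperate): the column player prefers Defect (13 > 0) — not an equilibrium.
(Defect, Defect): the row player prefers Cooperate (13 > 6) — not an equilibrium.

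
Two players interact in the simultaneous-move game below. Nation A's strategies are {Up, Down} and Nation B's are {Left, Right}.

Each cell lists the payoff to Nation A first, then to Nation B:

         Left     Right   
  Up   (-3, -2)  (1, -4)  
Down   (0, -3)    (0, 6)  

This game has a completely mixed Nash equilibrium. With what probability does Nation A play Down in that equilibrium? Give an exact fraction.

Let r be the probability that Nation A plays Up. In a completely mixed equilibrium, Nation B must be indifferent between Left and Right.
Nation B's expected payoff from Left is −2r − 3(1−r); from Right it is −4r + 6(1−r).
Setting these equal: r − 3 = −10r + 6, so r = 9/11.
Therefore Nation A plays Down with probability 1 − 9/11 = 2/11.

2/11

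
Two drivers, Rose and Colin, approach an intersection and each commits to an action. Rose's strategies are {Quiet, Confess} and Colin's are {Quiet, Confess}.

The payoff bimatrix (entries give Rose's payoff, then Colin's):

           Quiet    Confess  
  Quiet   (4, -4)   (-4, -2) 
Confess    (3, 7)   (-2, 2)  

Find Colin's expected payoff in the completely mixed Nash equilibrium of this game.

-6/7

First find x, the probability Rose plays Quiet, from Colin's indifference between Quiet and Confess: −4x + 7(1−x) = −2x + 2(1−x), giving x = 5/7.
Since Colin is indifferent in equilibrium, Colin's expected payoff equals the payoff from either column against (5/7, 2/7). Using Quiet: −4(5/7) + 7(2/7) = -6/7.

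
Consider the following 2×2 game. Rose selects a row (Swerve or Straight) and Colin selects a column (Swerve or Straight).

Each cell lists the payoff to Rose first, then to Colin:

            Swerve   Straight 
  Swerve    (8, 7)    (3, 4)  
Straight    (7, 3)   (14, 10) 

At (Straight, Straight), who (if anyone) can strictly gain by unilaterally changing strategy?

Neither

Rose at (Straight, Straight) earns 14; deviating to Swerve yields 3 — not better.
Colin earns 10; deviating to Swerve yields 3 — not better.
Neither player can strictly improve; the profile is a Nash equilibrium.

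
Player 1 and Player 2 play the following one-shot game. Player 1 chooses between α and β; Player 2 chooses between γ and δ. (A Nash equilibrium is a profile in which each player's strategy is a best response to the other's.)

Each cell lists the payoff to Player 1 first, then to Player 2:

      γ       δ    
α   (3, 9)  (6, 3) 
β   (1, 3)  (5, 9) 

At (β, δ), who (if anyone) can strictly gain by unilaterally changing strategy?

Player 1

Player 1 at (β, δ) earns 5; deviating to α yields 6 — a strict improvement.
Player 2 earns 9; deviating to γ yields 3 — not better.
Only Player 1 has a strictly profitable deviation.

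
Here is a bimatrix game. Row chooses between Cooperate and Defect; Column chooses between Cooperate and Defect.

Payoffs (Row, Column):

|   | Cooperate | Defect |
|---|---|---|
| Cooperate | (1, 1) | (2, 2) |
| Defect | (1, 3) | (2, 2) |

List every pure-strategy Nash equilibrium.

(Cooperate, Defect) and (Defect, Cooperate)

(Cooperate, Cooperate): Column prefers Defect (2 > 1) — not an equilibrium.
(Cooperate, Defect): Row gets 2 ≥ 2 from Defect, and Column gets 2 ≥ 1 from Cooperate — Nash equilibrium.
(Defect, Cooperate): Row gets 1 ≥ 1 from Cooperate, and Column gets 3 ≥ 2 from Defect — Nash equilibrium.
(Defect, Defect): Column prefers Cooperate (3 > 2) — not an equilibrium.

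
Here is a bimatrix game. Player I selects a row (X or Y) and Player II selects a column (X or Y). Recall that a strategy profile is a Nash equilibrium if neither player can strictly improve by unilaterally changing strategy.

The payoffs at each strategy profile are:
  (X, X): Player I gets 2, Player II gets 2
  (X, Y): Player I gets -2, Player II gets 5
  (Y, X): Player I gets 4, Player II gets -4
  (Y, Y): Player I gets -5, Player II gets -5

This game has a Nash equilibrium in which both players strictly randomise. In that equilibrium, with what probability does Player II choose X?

3/5

Let q be the probability that Player II plays X. In a completely mixed equilibrium, Player I must be indifferent between X and Y.
Player I's expected payoff from X is 2q − 2(1−q); from Y it is 4q − 5(1−q).
Setting these equal: 4q − 2 = 9q − 5, so q = 3/5.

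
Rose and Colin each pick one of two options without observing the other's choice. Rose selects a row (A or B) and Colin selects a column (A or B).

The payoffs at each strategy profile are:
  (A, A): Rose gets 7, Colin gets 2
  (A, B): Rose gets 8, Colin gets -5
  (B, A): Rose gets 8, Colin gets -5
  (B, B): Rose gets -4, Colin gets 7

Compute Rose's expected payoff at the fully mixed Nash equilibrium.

92/13

First find y, the probability Colin plays A, from Rose's indifference between A and B: 7y + 8(1−y) = 8y − 4(1−y), giving y = 12/13.
Since Rose is indifferent in equilibrium, Rose's expected payoff equals the payoff from either row against (12/13, 1/13). Using A: 7(12/13) + 8(1/13) = 92/13.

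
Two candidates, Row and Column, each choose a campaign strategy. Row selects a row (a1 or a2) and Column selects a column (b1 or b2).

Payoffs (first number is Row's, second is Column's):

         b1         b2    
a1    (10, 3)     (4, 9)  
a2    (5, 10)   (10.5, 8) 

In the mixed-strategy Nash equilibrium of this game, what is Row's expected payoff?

First find q, the probability Column plays b1, from Row's indifference between a1 and a2: 10q + 4(1−q) = 5q + 10.5(1−q), giving q = 13/23.
Since Row is indifferent in equilibrium, Row's expected payoff equals the payoff from either row against (13/23, 10/23). Using a1: 10(13/23) + 4(10/23) = 170/23.

170/23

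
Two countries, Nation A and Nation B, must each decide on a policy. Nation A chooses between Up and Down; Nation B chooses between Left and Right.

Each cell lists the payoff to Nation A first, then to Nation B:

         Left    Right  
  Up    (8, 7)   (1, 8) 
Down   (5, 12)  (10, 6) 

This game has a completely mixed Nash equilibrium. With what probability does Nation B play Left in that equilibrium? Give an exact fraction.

Let c be the probability that Nation B plays Left. In a completely mixed equilibrium, Nation A must be indifferent between Up and Down.
Nation A's expected payoff from Up is 8c + (1−c); from Down it is 5c + 10(1−c).
Setting these equal: 7c + 1 = −5c + 10, so c = 3/4.

3/4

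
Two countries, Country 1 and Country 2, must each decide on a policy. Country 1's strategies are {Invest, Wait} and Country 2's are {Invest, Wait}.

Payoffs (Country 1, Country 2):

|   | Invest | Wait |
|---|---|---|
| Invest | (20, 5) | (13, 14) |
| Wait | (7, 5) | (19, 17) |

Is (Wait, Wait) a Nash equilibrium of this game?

At (Wait, Wait), Country 1 earns 19; switching to Invest would give 13, so Country 1 has no profitable deviation.
Country 2 earns 17; switching to Invest would give 5, so Country 2 has no profitable deviation.
Neither player can gain by a unilateral deviation, so this profile is a Nash equilibrium.

Yes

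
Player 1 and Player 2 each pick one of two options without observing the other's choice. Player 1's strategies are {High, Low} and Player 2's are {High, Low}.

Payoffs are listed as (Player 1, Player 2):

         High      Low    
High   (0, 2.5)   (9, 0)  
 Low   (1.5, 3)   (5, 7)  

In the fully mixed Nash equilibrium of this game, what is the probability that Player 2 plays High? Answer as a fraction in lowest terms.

Let q be the probability that Player 2 plays High. In a completely mixed equilibrium, Player 1 must be indifferent between High and Low.
Player 1's expected payoff from High is 9(1−q); from Low it is 1.5q + 5(1−q).
Setting these equal: −9q + 9 = −3.5q + 5, so q = 8/11.

8/11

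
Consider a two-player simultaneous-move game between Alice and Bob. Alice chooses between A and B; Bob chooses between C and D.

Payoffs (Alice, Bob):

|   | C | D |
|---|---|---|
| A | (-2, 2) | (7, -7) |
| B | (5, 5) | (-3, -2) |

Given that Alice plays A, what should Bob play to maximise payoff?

Against A, Bob earns 2 from C and -7 from D.
So C is the best response.

C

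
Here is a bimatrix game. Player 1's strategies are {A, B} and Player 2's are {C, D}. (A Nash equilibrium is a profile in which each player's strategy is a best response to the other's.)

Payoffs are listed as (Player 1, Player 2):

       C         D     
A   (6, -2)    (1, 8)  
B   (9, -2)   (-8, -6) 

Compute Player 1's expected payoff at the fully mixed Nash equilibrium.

First find y, the probability Player 2 plays C, from Player 1's indifference between A and B: 6y + (1−y) = 9y − 8(1−y), giving y = 3/4.
Since Player 1 is indifferent in equilibrium, Player 1's expected payoff equals the payoff from either row against (3/4, 1/4). Using A: 6(3/4) + (1/4) = 19/4.

19/4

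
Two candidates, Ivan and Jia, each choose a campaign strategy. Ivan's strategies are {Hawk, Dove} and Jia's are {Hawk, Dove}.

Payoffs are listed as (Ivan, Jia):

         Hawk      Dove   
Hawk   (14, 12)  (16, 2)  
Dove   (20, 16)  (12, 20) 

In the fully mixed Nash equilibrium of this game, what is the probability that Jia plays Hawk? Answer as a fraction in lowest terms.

2/5

Let q be the probability that Jia plays Hawk. In a completely mixed equilibrium, Ivan must be indifferent between Hawk and Dove.
Ivan's expected payoff from Hawk is 14q + 16(1−q); from Dove it is 20q + 12(1−q).
Setting these equal: −2q + 16 = 8q + 12, so q = 2/5.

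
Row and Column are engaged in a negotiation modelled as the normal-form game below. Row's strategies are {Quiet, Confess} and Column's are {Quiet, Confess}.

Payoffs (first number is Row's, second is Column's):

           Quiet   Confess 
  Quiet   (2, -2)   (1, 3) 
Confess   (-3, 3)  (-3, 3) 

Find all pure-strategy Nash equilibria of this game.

(Quiet, Confess)

(Quiet, Quiet): Column prefers Confess (3 > -2) — not an equilibrium.
(Quiet, Confess): Row gets 1 ≥ -3 from Confess, and Column gets 3 ≥ -2 from Quiet — Nash equilibrium.
(Confess, Quiet): Row prefers Quiet (2 > -3) — not an equilibrium.
(Confess, Confess): Row prefers Quiet (1 > -3) — not an equilibrium.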